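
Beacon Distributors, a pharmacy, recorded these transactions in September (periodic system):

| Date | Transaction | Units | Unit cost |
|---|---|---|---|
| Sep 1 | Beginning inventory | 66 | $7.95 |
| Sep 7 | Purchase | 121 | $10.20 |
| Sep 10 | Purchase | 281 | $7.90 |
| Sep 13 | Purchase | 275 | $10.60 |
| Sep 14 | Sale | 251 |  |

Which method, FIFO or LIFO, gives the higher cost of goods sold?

LIFO

FIFO COGS: 66 @ $7.95 + 121 @ $10.20 + 64 @ $7.90 = $2,264.50
LIFO COGS: 251 @ $10.60 = $2,660.60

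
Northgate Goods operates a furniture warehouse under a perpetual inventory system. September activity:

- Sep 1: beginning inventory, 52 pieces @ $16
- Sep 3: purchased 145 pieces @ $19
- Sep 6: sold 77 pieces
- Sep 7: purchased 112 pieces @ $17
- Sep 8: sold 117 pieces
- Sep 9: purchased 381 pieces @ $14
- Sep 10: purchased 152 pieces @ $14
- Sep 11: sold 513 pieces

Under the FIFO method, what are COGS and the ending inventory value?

COGS = $11,063; ending inventory = $1,890

Sep 6, 77 sold [FIFO — oldest first]: 52 @ $16 + 25 @ $19 = $1,307
Sep 8, 117 sold [FIFO — oldest first]: 117 @ $19 = $2,223
Sep 11, 513 sold [FIFO — oldest first]: 3 @ $19 + 112 @ $17 + 381 @ $14 + 17 @ $14 = $7,533
Total COGS = $1,307 + $2,223 + $7,533 = $11,063
Ending inventory: 135 @ $14 = $1,890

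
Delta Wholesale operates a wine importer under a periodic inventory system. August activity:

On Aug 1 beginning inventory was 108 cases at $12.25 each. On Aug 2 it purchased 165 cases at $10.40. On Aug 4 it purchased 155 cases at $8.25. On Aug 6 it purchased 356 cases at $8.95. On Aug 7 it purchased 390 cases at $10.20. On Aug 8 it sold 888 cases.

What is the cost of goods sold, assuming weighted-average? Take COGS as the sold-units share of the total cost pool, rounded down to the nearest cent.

Aug 8, sell 888: 888/1174 × $11,481.95 → $8,684.81
Ending inventory (cost pool remaining) = $2,797.14
Check: goods available $11,481.95 = COGS $8,684.81 + ending $2,797.14

COGS = $8,684.81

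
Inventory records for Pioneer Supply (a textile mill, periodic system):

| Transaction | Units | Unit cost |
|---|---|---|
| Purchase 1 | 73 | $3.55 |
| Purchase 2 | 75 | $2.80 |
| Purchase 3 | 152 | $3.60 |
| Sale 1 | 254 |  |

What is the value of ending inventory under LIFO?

Ending inventory = $163.30

Sale 1 (254) [LIFO — newest first]: 152 @ $3.60 + 75 @ $2.80 + 27 @ $3.55 = $853.05
Ending inventory: 46 @ $3.55 = $163.30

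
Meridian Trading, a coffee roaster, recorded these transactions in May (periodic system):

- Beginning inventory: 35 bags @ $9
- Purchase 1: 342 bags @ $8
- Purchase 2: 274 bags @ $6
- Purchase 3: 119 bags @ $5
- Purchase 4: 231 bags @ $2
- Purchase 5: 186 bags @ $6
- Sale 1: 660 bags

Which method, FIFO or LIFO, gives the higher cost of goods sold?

FIFO

FIFO COGS: 35 @ $9 + 342 @ $8 + 274 @ $6 + 9 @ $5 = $4,740
LIFO COGS: 186 @ $6 + 231 @ $2 + 119 @ $5 + 124 @ $6 = $2,917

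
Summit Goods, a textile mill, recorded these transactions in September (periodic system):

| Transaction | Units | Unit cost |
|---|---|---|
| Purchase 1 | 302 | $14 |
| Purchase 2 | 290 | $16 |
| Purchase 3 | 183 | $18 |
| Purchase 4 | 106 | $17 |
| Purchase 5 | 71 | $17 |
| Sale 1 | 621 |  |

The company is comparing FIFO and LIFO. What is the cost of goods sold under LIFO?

COGS = $10,479

FIFO COGS: 302 @ $14 + 290 @ $16 + 29 @ $18 = $9,390
LIFO COGS: 71 @ $17 + 106 @ $17 + 183 @ $18 + 261 @ $16 = $10,479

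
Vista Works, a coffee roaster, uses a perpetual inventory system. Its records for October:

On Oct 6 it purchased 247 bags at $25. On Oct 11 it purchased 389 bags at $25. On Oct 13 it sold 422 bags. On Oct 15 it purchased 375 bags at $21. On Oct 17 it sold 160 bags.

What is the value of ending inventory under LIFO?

Oct 13, 422 sold [LIFO — newest first]: 389 @ $25 + 33 @ $25 = $10,550
Oct 17, 160 sold [LIFO — newest first]: 160 @ $21 = $3,360
Total COGS = $10,550 + $3,360 = $13,910
Ending inventory: 214 @ $25 + 215 @ $21 = $9,865
Check: goods available $23,775 = COGS $13,910 + ending $9,865

Ending inventory = $9,865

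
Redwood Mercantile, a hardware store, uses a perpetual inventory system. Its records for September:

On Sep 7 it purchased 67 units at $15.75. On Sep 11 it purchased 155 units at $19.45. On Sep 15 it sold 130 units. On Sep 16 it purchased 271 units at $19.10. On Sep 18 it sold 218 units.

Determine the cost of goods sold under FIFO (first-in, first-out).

COGS = $6,476.60

Sep 15, 130 sold [FIFO — oldest first]: 67 @ $15.75 + 63 @ $19.45 = $2,280.60
Sep 18, 218 sold [FIFO — oldest first]: 92 @ $19.45 + 126 @ $19.10 = $4,196.00
Total COGS = $2,280.60 + $4,196.00 = $6,476.60
Ending inventory: 145 @ $19.10 = $2,769.50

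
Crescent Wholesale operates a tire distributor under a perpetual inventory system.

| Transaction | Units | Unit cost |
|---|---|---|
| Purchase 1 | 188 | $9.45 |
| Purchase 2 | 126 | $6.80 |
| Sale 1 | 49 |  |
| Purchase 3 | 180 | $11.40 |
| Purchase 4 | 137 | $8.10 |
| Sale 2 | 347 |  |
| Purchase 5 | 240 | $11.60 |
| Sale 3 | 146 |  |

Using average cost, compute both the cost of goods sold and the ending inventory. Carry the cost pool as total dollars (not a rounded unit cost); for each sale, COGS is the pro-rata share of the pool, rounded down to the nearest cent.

After Purchase 1: 188 on hand, pool $1,776.60 (≈ $9.4500 each)
After Purchase 2: 314 on hand, pool $2,633.40 (≈ $8.3866 each)
Sale 1, sell 49: 49/314 × $2,633.40 → $410.94
After Purchase 3: 445 on hand, pool $4,274.46 (≈ $9.6055 each)
After Purchase 4: 582 on hand, pool $5,384.16 (≈ $9.2511 each)
Sale 2, sell 347: 347/582 × $5,384.16 → $3,210.14
After Purchase 5: 475 on hand, pool $4,958.02 (≈ $10.4379 each)
Sale 3, sell 146: 146/475 × $4,958.02 → $1,523.93
Total COGS = $410.94 + $3,210.14 + $1,523.93 = $5,145.01
Ending inventory (cost pool remaining) = $3,434.09

COGS = $5,145.01; ending inventory = $3,434.09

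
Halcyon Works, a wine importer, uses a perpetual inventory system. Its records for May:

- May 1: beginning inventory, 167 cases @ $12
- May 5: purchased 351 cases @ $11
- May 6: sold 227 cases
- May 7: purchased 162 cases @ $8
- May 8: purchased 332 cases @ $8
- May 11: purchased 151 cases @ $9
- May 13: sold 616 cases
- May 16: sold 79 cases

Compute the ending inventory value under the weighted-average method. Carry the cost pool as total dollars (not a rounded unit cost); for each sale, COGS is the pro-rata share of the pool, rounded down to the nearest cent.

Ending inventory = $2,215.83

After May 1: 167 on hand, pool $2,004.00 (≈ $12.0000 each)
After May 5: 518 on hand, pool $5,865.00 (≈ $11.3224 each)
May 6, sell 227: 227/518 × $5,865.00 → $2,570.18
After May 7: 453 on hand, pool $4,590.82 (≈ $10.1343 each)
After May 8: 785 on hand, pool $7,246.82 (≈ $9.2316 each)
After May 11: 936 on hand, pool $8,605.82 (≈ $9.1943 each)
May 13, sell 616: 616/936 × $8,605.82 → $5,663.65
May 16, sell 79: 79/320 × $2,942.17 → $726.34
Total COGS = $2,570.18 + $5,663.65 + $726.34 = $8,960.17
Ending inventory (cost pool remaining) = $2,215.83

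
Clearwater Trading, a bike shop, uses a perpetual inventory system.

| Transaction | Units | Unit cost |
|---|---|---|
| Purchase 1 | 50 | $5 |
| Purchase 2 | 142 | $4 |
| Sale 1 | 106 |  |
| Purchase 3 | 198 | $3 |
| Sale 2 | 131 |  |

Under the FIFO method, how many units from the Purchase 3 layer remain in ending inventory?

Sale 1 (106) [FIFO — oldest first]: 50 @ $5 + 56 @ $4 = $474
Sale 2 (131) [FIFO — oldest first]: 86 @ $4 + 45 @ $3 = $479
Total COGS = $474 + $479 = $953
Ending inventory: 153 @ $3 = $459

153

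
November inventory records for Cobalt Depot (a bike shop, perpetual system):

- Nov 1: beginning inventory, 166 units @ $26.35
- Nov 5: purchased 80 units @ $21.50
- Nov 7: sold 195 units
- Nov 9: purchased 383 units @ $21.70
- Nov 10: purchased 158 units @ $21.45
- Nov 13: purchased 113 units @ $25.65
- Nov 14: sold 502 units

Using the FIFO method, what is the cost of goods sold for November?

COGS = $15,863.80

Nov 7, 195 sold [FIFO — oldest first]: 166 @ $26.35 + 29 @ $21.50 = $4,997.60
Nov 14, 502 sold [FIFO — oldest first]: 51 @ $21.50 + 383 @ $21.70 + 68 @ $21.45 = $10,866.20
Total COGS = $4,997.60 + $10,866.20 = $15,863.80
Ending inventory: 90 @ $21.45 + 113 @ $25.65 = $4,828.95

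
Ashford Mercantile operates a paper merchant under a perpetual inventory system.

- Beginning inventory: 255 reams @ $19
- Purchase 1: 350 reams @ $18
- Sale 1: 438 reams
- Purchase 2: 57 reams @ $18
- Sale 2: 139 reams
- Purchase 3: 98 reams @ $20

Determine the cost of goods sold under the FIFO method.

COGS = $10,641

Sale 1 (438) [FIFO — oldest first]: 255 @ $19 + 183 @ $18 = $8,139
Sale 2 (139) [FIFO — oldest first]: 139 @ $18 = $2,502
Total COGS = $8,139 + $2,502 = $10,641
Ending inventory: 28 @ $18 + 57 @ $18 + 98 @ $20 = $3,490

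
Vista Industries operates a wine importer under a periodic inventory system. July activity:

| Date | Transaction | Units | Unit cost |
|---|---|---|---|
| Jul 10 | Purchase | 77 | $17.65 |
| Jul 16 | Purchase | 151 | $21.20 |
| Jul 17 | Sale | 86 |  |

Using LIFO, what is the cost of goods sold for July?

Jul 17, 86 sold [LIFO — newest first]: 86 @ $21.20 = $1,823.20
Ending inventory: 77 @ $17.65 + 65 @ $21.20 = $2,737.05

COGS = $1,823.20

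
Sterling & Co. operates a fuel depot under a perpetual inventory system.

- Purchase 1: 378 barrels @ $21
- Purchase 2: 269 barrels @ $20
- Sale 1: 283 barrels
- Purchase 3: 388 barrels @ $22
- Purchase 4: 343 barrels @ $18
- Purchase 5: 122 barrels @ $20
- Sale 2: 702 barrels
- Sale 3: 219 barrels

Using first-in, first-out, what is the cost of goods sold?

COGS = $24,896

Sale 1 (283) [FIFO — oldest first]: 283 @ $21 = $5,943
Sale 2 (702) [FIFO — oldest first]: 95 @ $21 + 269 @ $20 + 338 @ $22 = $14,811
Sale 3 (219) [FIFO — oldest first]: 50 @ $22 + 169 @ $18 = $4,142
Total COGS = $5,943 + $14,811 + $4,142 = $24,896
Ending inventory: 174 @ $18 + 122 @ $20 = $5,572
Check: goods available $30,468 = COGS $24,896 + ending $5,572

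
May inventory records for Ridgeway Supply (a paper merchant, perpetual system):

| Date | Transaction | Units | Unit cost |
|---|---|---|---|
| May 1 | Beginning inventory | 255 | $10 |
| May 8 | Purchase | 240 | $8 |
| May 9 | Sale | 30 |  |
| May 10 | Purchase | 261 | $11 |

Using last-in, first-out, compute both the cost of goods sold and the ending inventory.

May 9, 30 sold [LIFO — newest first]: 30 @ $8 = $240
Ending inventory: 255 @ $10 + 210 @ $8 + 261 @ $11 = $7,101

COGS = $240; ending inventory = $7,101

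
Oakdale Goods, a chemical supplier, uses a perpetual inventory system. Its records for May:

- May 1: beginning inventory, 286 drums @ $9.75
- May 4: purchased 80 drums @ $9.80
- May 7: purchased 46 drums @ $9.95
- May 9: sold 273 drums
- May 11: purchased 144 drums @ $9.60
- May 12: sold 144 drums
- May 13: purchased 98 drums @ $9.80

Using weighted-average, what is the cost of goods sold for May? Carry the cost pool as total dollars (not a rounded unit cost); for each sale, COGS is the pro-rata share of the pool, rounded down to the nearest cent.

COGS = $4,065.76

After May 1: 286 on hand, pool $2,788.50 (≈ $9.7500 each)
After May 4: 366 on hand, pool $3,572.50 (≈ $9.7609 each)
After May 7: 412 on hand, pool $4,030.20 (≈ $9.7820 each)
May 9, sell 273: 273/412 × $4,030.20 → $2,670.49
After May 11: 283 on hand, pool $2,742.11 (≈ $9.6894 each)
May 12, sell 144: 144/283 × $2,742.11 → $1,395.27
After May 13: 237 on hand, pool $2,307.24 (≈ $9.7352 each)
Total COGS = $2,670.49 + $1,395.27 = $4,065.76
Ending inventory (cost pool remaining) = $2,307.24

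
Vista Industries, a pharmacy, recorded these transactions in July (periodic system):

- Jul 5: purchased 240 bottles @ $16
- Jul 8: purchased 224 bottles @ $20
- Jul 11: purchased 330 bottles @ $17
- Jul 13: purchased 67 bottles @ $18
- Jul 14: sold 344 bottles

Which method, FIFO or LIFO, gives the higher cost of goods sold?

FIFO COGS: 240 @ $16 + 104 @ $20 = $5,920
LIFO COGS: 67 @ $18 + 277 @ $17 = $5,915

FIFO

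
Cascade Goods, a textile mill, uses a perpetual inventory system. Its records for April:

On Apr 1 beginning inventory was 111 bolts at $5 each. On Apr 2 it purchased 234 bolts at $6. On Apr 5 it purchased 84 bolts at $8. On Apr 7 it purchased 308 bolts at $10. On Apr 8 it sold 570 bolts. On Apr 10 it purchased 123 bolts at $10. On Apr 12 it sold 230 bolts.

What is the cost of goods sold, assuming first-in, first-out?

COGS = $6,341

Apr 8, 570 sold [FIFO — oldest first]: 111 @ $5 + 234 @ $6 + 84 @ $8 + 141 @ $10 = $4,041
Apr 12, 230 sold [FIFO — oldest first]: 167 @ $10 + 63 @ $10 = $2,300
Total COGS = $4,041 + $2,300 = $6,341
Ending inventory: 60 @ $10 = $600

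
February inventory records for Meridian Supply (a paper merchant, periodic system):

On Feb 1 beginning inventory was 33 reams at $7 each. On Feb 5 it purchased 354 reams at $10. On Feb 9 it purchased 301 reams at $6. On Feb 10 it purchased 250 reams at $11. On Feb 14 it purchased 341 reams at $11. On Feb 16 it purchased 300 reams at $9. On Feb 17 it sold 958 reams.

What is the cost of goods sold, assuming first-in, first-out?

Feb 17, 958 sold [FIFO — oldest first]: 33 @ $7 + 354 @ $10 + 301 @ $6 + 250 @ $11 + 20 @ $11 = $8,547
Ending inventory: 321 @ $11 + 300 @ $9 = $6,231
Check: goods available $14,778 = COGS $8,547 + ending $6,231

COGS = $8,547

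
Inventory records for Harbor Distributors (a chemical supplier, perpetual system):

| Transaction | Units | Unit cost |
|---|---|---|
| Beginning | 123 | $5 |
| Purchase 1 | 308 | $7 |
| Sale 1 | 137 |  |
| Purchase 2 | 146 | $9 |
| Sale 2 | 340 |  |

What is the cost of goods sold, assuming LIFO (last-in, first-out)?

Sale 1 (137) [LIFO — newest first]: 137 @ $7 = $959
Sale 2 (340) [LIFO — newest first]: 146 @ $9 + 171 @ $7 + 23 @ $5 = $2,626
Total COGS = $959 + $2,626 = $3,585
Ending inventory: 100 @ $5 = $500

COGS = $3,585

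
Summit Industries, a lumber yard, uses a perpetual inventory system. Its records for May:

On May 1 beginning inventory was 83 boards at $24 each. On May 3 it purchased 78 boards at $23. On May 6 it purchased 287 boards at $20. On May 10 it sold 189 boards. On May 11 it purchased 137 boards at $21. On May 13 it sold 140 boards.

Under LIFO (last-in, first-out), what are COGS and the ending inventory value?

May 10, 189 sold [LIFO — newest first]: 189 @ $20 = $3,780
May 13, 140 sold [LIFO — newest first]: 137 @ $21 + 3 @ $20 = $2,937
Total COGS = $3,780 + $2,937 = $6,717
Ending inventory: 83 @ $24 + 78 @ $23 + 95 @ $20 = $5,686
Check: goods available $12,403 = COGS $6,717 + ending $5,686

COGS = $6,717; ending inventory = $5,686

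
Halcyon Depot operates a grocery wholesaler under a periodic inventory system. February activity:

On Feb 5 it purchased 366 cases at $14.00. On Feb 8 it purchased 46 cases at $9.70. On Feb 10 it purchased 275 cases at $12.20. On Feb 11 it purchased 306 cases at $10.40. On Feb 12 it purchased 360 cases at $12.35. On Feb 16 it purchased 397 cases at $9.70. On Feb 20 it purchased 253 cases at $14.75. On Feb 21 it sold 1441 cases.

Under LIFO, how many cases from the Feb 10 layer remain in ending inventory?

150

Feb 21, 1441 sold [LIFO — newest first]: 253 @ $14.75 + 397 @ $9.70 + 360 @ $12.35 + 306 @ $10.40 + 125 @ $12.20 = $16,736.05
Ending inventory: 366 @ $14.00 + 46 @ $9.70 + 150 @ $12.20 = $7,400.20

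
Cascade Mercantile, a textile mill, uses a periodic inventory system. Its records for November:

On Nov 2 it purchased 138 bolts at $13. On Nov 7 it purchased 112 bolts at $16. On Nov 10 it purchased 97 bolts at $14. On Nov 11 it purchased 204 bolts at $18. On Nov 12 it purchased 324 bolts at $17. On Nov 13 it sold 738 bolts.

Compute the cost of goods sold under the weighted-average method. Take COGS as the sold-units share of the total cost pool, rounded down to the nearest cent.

Nov 13, sell 738: 738/875 × $14,124.00 → $11,912.58
Ending inventory (cost pool remaining) = $2,211.42

COGS = $11,912.58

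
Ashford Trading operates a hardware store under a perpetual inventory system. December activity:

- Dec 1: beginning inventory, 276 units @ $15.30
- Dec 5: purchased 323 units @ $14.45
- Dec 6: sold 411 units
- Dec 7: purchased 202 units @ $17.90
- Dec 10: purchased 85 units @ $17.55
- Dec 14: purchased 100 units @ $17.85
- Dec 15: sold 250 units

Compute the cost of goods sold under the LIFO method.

Dec 6, 411 sold [LIFO — newest first]: 323 @ $14.45 + 88 @ $15.30 = $6,013.75
Dec 15, 250 sold [LIFO — newest first]: 100 @ $17.85 + 85 @ $17.55 + 65 @ $17.90 = $4,440.25
Total COGS = $6,013.75 + $4,440.25 = $10,454.00
Ending inventory: 188 @ $15.30 + 137 @ $17.90 = $5,328.70

COGS = $10,454.00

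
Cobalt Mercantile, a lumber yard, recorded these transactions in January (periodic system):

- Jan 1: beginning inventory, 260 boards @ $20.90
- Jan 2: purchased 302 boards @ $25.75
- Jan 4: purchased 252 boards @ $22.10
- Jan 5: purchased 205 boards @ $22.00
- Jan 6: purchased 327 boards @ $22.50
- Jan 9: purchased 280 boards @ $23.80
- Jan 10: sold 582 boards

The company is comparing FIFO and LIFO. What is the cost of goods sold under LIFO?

COGS = $13,459.00

FIFO COGS: 260 @ $20.90 + 302 @ $25.75 + 20 @ $22.10 = $13,652.50
LIFO COGS: 280 @ $23.80 + 302 @ $22.50 = $13,459.00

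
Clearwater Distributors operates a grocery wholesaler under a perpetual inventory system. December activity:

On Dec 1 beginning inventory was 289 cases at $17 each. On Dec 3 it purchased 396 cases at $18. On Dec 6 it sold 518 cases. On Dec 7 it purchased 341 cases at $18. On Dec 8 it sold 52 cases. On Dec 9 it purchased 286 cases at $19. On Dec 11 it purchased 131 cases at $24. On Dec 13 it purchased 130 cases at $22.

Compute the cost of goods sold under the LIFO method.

Dec 6, 518 sold [LIFO — newest first]: 396 @ $18 + 122 @ $17 = $9,202
Dec 8, 52 sold [LIFO — newest first]: 52 @ $18 = $936
Total COGS = $9,202 + $936 = $10,138
Ending inventory: 167 @ $17 + 289 @ $18 + 286 @ $19 + 131 @ $24 + 130 @ $22 = $19,479
Check: goods available $29,617 = COGS $10,138 + ending $19,479

COGS = $10,138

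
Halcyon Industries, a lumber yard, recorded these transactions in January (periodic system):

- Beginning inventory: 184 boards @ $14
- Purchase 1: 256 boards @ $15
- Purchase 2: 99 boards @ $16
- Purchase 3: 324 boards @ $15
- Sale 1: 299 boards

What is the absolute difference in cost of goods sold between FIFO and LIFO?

$184

FIFO COGS: 184 @ $14 + 115 @ $15 = $4,301
LIFO COGS: 299 @ $15 = $4,485
Difference = |$4,301 − $4,485| = $184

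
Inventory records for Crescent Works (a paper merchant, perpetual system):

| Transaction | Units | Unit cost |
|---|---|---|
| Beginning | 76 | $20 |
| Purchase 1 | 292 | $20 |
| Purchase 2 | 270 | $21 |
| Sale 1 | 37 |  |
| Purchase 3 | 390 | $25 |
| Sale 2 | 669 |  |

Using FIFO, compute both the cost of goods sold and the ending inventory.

COGS = $14,730; ending inventory = $8,050

Sale 1 (37) [FIFO — oldest first]: 37 @ $20 = $740
Sale 2 (669) [FIFO — oldest first]: 39 @ $20 + 292 @ $20 + 270 @ $21 + 68 @ $25 = $13,990
Total COGS = $740 + $13,990 = $14,730
Ending inventory: 322 @ $25 = $8,050
Check: goods available $22,780 = COGS $14,730 + ending $8,050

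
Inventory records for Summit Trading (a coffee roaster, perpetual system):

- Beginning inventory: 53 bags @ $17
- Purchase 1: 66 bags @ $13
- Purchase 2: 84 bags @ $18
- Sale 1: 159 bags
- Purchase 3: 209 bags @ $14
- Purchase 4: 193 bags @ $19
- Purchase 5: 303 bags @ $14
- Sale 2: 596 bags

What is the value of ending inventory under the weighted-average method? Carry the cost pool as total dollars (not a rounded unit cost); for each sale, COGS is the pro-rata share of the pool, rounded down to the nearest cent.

After Beginning: 53 on hand, pool $901.00 (≈ $17.0000 each)
After Purchase 1: 119 on hand, pool $1,759.00 (≈ $14.7815 each)
After Purchase 2: 203 on hand, pool $3,271.00 (≈ $16.1133 each)
Sale 1, sell 159: 159/203 × $3,271.00 → $2,562.01
After Purchase 3: 253 on hand, pool $3,634.99 (≈ $14.3675 each)
After Purchase 4: 446 on hand, pool $7,301.99 (≈ $16.3722 each)
After Purchase 5: 749 on hand, pool $11,543.99 (≈ $15.4125 each)
Sale 2, sell 596: 596/749 × $11,543.99 → $9,185.87
Total COGS = $2,562.01 + $9,185.87 = $11,747.88
Ending inventory (cost pool remaining) = $2,358.12

Ending inventory = $2,358.12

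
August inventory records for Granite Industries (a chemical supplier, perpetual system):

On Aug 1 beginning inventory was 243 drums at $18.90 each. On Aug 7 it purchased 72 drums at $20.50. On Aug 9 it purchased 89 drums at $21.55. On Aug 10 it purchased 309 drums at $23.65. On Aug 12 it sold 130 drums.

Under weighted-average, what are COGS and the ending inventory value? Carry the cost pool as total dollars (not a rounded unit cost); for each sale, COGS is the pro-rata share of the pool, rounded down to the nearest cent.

COGS = $2,788.61; ending inventory = $12,505.89

After Aug 1: 243 on hand, pool $4,592.70 (≈ $18.9000 each)
After Aug 7: 315 on hand, pool $6,068.70 (≈ $19.2657 each)
After Aug 9: 404 on hand, pool $7,986.65 (≈ $19.7689 each)
After Aug 10: 713 on hand, pool $15,294.50 (≈ $21.4509 each)
Aug 12, sell 130: 130/713 × $15,294.50 → $2,788.61
Ending inventory (cost pool remaining) = $12,505.89
Check: goods available $15,294.50 = COGS $2,788.61 + ending $12,505.89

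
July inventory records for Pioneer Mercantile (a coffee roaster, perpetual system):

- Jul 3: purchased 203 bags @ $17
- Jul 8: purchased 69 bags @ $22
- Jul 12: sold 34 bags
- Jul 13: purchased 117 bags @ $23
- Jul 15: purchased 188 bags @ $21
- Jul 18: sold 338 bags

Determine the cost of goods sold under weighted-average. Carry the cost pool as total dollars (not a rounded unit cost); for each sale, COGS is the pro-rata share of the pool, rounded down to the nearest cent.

COGS = $7,460.09

After Jul 3: 203 on hand, pool $3,451.00 (≈ $17.0000 each)
After Jul 8: 272 on hand, pool $4,969.00 (≈ $18.2684 each)
Jul 12, sell 34: 34/272 × $4,969.00 → $621.12
After Jul 13: 355 on hand, pool $7,038.88 (≈ $19.8278 each)
After Jul 15: 543 on hand, pool $10,986.88 (≈ $20.2337 each)
Jul 18, sell 338: 338/543 × $10,986.88 → $6,838.97
Total COGS = $621.12 + $6,838.97 = $7,460.09
Ending inventory (cost pool remaining) = $4,147.91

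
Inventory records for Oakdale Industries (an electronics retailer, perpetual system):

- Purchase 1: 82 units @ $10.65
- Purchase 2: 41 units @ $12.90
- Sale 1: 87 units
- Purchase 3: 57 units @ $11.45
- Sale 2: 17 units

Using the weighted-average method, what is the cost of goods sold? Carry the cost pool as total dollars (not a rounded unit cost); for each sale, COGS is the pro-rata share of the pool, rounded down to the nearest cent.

After Purchase 1: 82 on hand, pool $873.30 (≈ $10.6500 each)
After Purchase 2: 123 on hand, pool $1,402.20 (≈ $11.4000 each)
Sale 1, sell 87: 87/123 × $1,402.20 → $991.80
After Purchase 3: 93 on hand, pool $1,063.05 (≈ $11.4306 each)
Sale 2, sell 17: 17/93 × $1,063.05 → $194.32
Total COGS = $991.80 + $194.32 = $1,186.12
Ending inventory (cost pool remaining) = $868.73

COGS = $1,186.12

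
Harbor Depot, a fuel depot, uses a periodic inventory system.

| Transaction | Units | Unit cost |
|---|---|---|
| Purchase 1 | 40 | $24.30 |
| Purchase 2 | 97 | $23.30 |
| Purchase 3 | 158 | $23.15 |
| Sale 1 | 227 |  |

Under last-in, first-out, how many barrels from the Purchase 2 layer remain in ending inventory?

28

Sale 1 (227) [LIFO — newest first]: 158 @ $23.15 + 69 @ $23.30 = $5,265.40
Ending inventory: 40 @ $24.30 + 28 @ $23.30 = $1,624.40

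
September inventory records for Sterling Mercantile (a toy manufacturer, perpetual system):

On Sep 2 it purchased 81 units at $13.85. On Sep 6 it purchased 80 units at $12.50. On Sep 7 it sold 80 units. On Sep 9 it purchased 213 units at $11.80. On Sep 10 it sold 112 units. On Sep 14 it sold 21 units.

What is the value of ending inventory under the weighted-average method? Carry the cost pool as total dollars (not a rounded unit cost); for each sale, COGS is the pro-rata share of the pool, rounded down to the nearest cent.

After Sep 2: 81 on hand, pool $1,121.85 (≈ $13.8500 each)
After Sep 6: 161 on hand, pool $2,121.85 (≈ $13.1792 each)
Sep 7, sell 80: 80/161 × $2,121.85 → $1,054.33
After Sep 9: 294 on hand, pool $3,580.92 (≈ $12.1800 each)
Sep 10, sell 112: 112/294 × $3,580.92 → $1,364.16
Sep 14, sell 21: 21/182 × $2,216.76 → $255.78
Total COGS = $1,054.33 + $1,364.16 + $255.78 = $2,674.27
Ending inventory (cost pool remaining) = $1,960.98

Ending inventory = $1,960.98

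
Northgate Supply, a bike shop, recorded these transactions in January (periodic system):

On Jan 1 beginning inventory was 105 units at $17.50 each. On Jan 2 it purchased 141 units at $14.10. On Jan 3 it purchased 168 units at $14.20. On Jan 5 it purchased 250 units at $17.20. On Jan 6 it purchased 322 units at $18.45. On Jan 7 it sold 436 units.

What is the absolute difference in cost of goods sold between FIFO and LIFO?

FIFO COGS: 105 @ $17.50 + 141 @ $14.10 + 168 @ $14.20 + 22 @ $17.20 = $6,589.60
LIFO COGS: 322 @ $18.45 + 114 @ $17.20 = $7,901.70
Difference = |$6,589.60 − $7,901.70| = $1,312.10

$1,312.10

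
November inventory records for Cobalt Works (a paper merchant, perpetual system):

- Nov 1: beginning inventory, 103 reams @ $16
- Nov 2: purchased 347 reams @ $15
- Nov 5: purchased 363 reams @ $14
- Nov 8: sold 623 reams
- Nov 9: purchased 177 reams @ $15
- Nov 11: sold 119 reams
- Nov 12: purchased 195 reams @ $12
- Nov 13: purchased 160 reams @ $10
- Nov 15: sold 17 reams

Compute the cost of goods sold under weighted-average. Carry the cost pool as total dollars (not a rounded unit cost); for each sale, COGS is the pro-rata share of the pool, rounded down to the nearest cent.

COGS = $11,125.84

After Nov 1: 103 on hand, pool $1,648.00 (≈ $16.0000 each)
After Nov 2: 450 on hand, pool $6,853.00 (≈ $15.2289 each)
After Nov 5: 813 on hand, pool $11,935.00 (≈ $14.6802 each)
Nov 8, sell 623: 623/813 × $11,935.00 → $9,145.76
After Nov 9: 367 on hand, pool $5,444.24 (≈ $14.8344 each)
Nov 11, sell 119: 119/367 × $5,444.24 → $1,765.29
After Nov 12: 443 on hand, pool $6,018.95 (≈ $13.5868 each)
After Nov 13: 603 on hand, pool $7,618.95 (≈ $12.6351 each)
Nov 15, sell 17: 17/603 × $7,618.95 → $214.79
Total COGS = $9,145.76 + $1,765.29 + $214.79 = $11,125.84
Ending inventory (cost pool remaining) = $7,404.16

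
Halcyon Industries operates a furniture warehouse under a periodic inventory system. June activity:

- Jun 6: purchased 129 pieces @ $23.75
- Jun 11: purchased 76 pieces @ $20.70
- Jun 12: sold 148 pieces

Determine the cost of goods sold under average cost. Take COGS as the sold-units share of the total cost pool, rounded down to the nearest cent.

Jun 12, sell 148: 148/205 × $4,636.95 → $3,347.65
Ending inventory (cost pool remaining) = $1,289.30

COGS = $3,347.65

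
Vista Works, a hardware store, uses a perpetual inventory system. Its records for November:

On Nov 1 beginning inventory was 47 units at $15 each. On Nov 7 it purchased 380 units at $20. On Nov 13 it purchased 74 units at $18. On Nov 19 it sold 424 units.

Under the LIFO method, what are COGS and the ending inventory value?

Nov 19, 424 sold [LIFO — newest first]: 74 @ $18 + 350 @ $20 = $8,332
Ending inventory: 47 @ $15 + 30 @ $20 = $1,305
Check: goods available $9,637 = COGS $8,332 + ending $1,305

COGS = $8,332; ending inventory = $1,305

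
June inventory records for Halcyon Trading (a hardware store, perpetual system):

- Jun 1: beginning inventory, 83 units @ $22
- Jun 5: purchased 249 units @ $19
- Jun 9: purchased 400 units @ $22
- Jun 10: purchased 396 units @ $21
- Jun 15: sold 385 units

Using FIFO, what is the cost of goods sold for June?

COGS = $7,723

Jun 15, 385 sold [FIFO — oldest first]: 83 @ $22 + 249 @ $19 + 53 @ $22 = $7,723
Ending inventory: 347 @ $22 + 396 @ $21 = $15,950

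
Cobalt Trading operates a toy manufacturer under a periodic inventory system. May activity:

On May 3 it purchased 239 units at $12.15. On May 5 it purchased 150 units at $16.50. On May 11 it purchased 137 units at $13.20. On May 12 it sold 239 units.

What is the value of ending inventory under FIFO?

May 12, 239 sold [FIFO — oldest first]: 239 @ $12.15 = $2,903.85
Ending inventory: 150 @ $16.50 + 137 @ $13.20 = $4,283.40
Check: goods available $7,187.25 = COGS $2,903.85 + ending $4,283.40

Ending inventory = $4,283.40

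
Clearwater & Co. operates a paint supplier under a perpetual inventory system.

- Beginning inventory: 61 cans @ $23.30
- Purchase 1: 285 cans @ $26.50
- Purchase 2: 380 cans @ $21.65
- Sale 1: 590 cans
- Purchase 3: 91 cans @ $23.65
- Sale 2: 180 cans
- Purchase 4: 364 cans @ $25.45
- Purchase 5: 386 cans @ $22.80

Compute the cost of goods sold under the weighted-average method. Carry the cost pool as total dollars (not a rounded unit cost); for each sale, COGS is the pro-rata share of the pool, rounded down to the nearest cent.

After Beginning: 61 on hand, pool $1,421.30 (≈ $23.3000 each)
After Purchase 1: 346 on hand, pool $8,973.80 (≈ $25.9358 each)
After Purchase 2: 726 on hand, pool $17,200.80 (≈ $23.6926 each)
Sale 1, sell 590: 590/726 × $17,200.80 → $13,978.61
After Purchase 3: 227 on hand, pool $5,374.34 (≈ $23.6755 each)
Sale 2, sell 180: 180/227 × $5,374.34 → $4,261.59
After Purchase 4: 411 on hand, pool $10,376.55 (≈ $25.2471 each)
After Purchase 5: 797 on hand, pool $19,177.35 (≈ $24.0619 each)
Total COGS = $13,978.61 + $4,261.59 = $18,240.20
Ending inventory (cost pool remaining) = $19,177.35

COGS = $18,240.20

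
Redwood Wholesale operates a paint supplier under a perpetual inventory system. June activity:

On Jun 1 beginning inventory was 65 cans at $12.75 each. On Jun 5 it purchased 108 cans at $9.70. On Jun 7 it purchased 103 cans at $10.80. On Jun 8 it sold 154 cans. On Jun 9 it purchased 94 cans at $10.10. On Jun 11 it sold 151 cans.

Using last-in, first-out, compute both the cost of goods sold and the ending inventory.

COGS = $3,109.40; ending inventory = $828.75

Jun 8, 154 sold [LIFO — newest first]: 103 @ $10.80 + 51 @ $9.70 = $1,607.10
Jun 11, 151 sold [LIFO — newest first]: 94 @ $10.10 + 57 @ $9.70 = $1,502.30
Total COGS = $1,607.10 + $1,502.30 = $3,109.40
Ending inventory: 65 @ $12.75 = $828.75
Check: goods available $3,938.15 = COGS $3,109.40 + ending $828.75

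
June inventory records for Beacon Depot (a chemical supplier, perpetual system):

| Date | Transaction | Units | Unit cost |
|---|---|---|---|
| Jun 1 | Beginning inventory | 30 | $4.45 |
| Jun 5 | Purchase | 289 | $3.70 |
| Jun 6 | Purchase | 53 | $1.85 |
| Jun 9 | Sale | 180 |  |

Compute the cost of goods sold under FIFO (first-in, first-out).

COGS = $688.50

Jun 9, 180 sold [FIFO — oldest first]: 30 @ $4.45 + 150 @ $3.70 = $688.50
Ending inventory: 139 @ $3.70 + 53 @ $1.85 = $612.35
Check: goods available $1,300.85 = COGS $688.50 + ending $612.35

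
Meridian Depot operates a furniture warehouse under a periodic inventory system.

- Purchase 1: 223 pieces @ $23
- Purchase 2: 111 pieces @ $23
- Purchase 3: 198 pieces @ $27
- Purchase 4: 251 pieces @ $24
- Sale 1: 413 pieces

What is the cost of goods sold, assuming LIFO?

Sale 1 (413) [LIFO — newest first]: 251 @ $24 + 162 @ $27 = $10,398
Ending inventory: 223 @ $23 + 111 @ $23 + 36 @ $27 = $8,654

COGS = $10,398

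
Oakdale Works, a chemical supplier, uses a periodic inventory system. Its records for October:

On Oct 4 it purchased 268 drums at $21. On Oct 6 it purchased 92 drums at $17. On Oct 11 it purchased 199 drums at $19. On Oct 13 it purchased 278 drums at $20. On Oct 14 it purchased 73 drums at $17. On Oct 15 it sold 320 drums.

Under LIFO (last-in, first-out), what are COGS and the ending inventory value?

Oct 15, 320 sold [LIFO — newest first]: 73 @ $17 + 247 @ $20 = $6,181
Ending inventory: 268 @ $21 + 92 @ $17 + 199 @ $19 + 31 @ $20 = $11,593

COGS = $6,181; ending inventory = $11,593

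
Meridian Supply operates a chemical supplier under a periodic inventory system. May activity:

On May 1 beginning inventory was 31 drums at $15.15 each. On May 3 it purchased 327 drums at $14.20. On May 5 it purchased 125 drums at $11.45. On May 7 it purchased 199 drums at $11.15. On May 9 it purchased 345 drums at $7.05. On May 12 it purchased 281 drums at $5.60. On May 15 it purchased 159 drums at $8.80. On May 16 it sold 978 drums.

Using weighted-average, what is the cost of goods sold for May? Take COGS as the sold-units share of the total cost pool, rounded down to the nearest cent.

COGS = $9,445.46

May 16, sell 978: 978/1467 × $14,168.20 → $9,445.46
Ending inventory (cost pool remaining) = $4,722.74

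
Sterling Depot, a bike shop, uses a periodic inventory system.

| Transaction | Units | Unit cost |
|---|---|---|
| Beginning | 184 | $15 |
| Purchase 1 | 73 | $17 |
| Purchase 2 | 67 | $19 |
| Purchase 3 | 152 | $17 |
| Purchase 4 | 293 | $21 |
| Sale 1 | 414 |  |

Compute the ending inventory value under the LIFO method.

Ending inventory = $5,801

Sale 1 (414) [LIFO — newest first]: 293 @ $21 + 121 @ $17 = $8,210
Ending inventory: 184 @ $15 + 73 @ $17 + 67 @ $19 + 31 @ $17 = $5,801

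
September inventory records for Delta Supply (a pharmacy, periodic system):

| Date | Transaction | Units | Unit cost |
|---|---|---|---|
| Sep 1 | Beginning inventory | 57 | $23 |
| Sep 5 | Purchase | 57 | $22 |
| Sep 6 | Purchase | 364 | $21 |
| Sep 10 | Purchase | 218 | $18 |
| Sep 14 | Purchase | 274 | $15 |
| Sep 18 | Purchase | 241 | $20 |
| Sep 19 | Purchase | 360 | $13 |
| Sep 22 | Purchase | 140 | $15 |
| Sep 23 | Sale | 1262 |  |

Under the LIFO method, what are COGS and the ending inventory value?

Sep 23, 1262 sold [LIFO — newest first]: 140 @ $15 + 360 @ $13 + 241 @ $20 + 274 @ $15 + 218 @ $18 + 29 @ $21 = $20,243
Ending inventory: 57 @ $23 + 57 @ $22 + 335 @ $21 = $9,600
Check: goods available $29,843 = COGS $20,243 + ending $9,600

COGS = $20,243; ending inventory = $9,600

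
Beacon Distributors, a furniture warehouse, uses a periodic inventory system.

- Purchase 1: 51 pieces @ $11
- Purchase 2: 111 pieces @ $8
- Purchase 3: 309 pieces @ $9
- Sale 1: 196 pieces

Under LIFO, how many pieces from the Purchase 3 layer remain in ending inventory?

Sale 1 (196) [LIFO — newest first]: 196 @ $9 = $1,764
Ending inventory: 51 @ $11 + 111 @ $8 + 113 @ $9 = $2,466

113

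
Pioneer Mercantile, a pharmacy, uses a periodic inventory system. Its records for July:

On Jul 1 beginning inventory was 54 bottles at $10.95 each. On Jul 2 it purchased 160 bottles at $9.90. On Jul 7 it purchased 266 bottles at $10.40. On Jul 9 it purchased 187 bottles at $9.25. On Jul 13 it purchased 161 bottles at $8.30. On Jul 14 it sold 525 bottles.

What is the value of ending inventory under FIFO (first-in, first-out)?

Jul 14, 525 sold [FIFO — oldest first]: 54 @ $10.95 + 160 @ $9.90 + 266 @ $10.40 + 45 @ $9.25 = $5,357.95
Ending inventory: 142 @ $9.25 + 161 @ $8.30 = $2,649.80
Check: goods available $8,007.75 = COGS $5,357.95 + ending $2,649.80

Ending inventory = $2,649.80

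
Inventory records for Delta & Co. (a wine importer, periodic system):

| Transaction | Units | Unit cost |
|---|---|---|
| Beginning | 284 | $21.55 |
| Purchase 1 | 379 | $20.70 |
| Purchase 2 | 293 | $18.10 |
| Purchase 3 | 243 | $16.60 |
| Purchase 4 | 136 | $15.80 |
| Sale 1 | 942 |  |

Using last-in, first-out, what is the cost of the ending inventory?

Sale 1 (942) [LIFO — newest first]: 136 @ $15.80 + 243 @ $16.60 + 293 @ $18.10 + 270 @ $20.70 = $17,074.90
Ending inventory: 284 @ $21.55 + 109 @ $20.70 = $8,376.50

Ending inventory = $8,376.50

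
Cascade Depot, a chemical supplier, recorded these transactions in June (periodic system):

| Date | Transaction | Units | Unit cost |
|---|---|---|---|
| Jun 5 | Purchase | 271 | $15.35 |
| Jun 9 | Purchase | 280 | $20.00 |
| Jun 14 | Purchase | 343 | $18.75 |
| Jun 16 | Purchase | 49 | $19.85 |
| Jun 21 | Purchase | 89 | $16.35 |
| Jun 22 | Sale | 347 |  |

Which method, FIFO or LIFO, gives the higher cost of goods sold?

LIFO

FIFO COGS: 271 @ $15.35 + 76 @ $20.00 = $5,679.85
LIFO COGS: 89 @ $16.35 + 49 @ $19.85 + 209 @ $18.75 = $6,346.55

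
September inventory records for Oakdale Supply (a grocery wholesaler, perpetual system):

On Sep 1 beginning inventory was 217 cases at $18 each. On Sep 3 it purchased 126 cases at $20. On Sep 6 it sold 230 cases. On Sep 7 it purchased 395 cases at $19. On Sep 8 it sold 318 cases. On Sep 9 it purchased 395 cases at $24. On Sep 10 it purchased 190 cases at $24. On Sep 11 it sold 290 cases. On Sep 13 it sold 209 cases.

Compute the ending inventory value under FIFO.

Ending inventory = $6,624

Sep 6, 230 sold [FIFO — oldest first]: 217 @ $18 + 13 @ $20 = $4,166
Sep 8, 318 sold [FIFO — oldest first]: 113 @ $20 + 205 @ $19 = $6,155
Sep 11, 290 sold [FIFO — oldest first]: 190 @ $19 + 100 @ $24 = $6,010
Sep 13, 209 sold [FIFO — oldest first]: 209 @ $24 = $5,016
Total COGS = $4,166 + $6,155 + $6,010 + $5,016 = $21,347
Ending inventory: 86 @ $24 + 190 @ $24 = $6,624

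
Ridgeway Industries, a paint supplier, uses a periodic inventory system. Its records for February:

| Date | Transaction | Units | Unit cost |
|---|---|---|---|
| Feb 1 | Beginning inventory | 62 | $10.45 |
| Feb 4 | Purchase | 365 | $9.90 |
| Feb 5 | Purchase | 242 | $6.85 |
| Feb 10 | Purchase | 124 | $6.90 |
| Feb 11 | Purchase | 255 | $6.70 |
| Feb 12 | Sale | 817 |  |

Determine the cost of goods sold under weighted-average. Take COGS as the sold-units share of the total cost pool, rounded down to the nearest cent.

Feb 12, sell 817: 817/1048 × $8,483.20 → $6,613.33
Ending inventory (cost pool remaining) = $1,869.87
Check: goods available $8,483.20 = COGS $6,613.33 + ending $1,869.87

COGS = $6,613.33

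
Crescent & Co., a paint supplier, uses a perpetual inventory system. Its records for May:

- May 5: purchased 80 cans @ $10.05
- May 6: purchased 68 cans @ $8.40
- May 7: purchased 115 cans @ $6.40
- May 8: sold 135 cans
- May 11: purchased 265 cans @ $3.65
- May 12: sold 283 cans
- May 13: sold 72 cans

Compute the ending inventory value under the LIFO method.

Ending inventory = $381.90

May 8, 135 sold [LIFO — newest first]: 115 @ $6.40 + 20 @ $8.40 = $904.00
May 12, 283 sold [LIFO — newest first]: 265 @ $3.65 + 18 @ $8.40 = $1,118.45
May 13, 72 sold [LIFO — newest first]: 30 @ $8.40 + 42 @ $10.05 = $674.10
Total COGS = $904.00 + $1,118.45 + $674.10 = $2,696.55
Ending inventory: 38 @ $10.05 = $381.90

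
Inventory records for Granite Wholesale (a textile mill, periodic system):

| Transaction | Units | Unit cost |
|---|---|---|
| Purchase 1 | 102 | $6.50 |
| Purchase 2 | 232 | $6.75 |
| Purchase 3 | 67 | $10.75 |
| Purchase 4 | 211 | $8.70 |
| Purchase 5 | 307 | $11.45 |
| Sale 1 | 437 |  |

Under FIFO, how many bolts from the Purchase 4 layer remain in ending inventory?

175

Sale 1 (437) [FIFO — oldest first]: 102 @ $6.50 + 232 @ $6.75 + 67 @ $10.75 + 36 @ $8.70 = $3,262.45
Ending inventory: 175 @ $8.70 + 307 @ $11.45 = $5,037.65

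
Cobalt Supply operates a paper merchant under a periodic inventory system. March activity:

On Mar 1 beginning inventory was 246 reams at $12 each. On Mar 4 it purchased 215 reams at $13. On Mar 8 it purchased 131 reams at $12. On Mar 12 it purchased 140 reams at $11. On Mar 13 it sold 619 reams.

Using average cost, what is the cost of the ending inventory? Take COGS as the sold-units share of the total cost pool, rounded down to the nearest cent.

Ending inventory = $1,367.58

Mar 13, sell 619: 619/732 × $8,859.00 → $7,491.42
Ending inventory (cost pool remaining) = $1,367.58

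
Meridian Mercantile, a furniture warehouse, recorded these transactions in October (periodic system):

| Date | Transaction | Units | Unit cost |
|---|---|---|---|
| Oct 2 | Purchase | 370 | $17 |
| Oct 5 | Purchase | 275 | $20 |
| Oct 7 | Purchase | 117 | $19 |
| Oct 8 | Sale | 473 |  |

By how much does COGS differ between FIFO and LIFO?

FIFO COGS: 370 @ $17 + 103 @ $20 = $8,350
LIFO COGS: 117 @ $19 + 275 @ $20 + 81 @ $17 = $9,100
Difference = |$8,350 − $9,100| = $750

$750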